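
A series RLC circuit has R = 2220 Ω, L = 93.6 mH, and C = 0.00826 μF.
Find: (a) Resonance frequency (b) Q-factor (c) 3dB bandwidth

Step 1 — Resonance: ω₀ = 1/√(LC) = 1/√(0.0936·8.26e-09) = 3.596e+04 rad/s.
Step 2 — f₀ = ω₀/(2π) = 5724 Hz.
Step 3 — Series Q: Q = ω₀L/R = 3.596e+04·0.0936/2220 = 1.516.
Step 4 — Bandwidth: Δω = ω₀/Q = 2.372e+04 rad/s; BW = Δω/(2π) = 3775 Hz.

(a) f₀ = 5724 Hz  (b) Q = 1.516  (c) BW = 3775 Hz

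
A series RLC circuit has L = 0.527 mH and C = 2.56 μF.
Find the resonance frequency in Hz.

Step 1 — Resonance condition Im(Z)=0 gives ω₀ = 1/√(LC).
Step 2 — ω₀ = 1/√(0.000527·2.56e-06) = 2.723e+04 rad/s.
Step 3 — f₀ = ω₀/(2π) = 4333 Hz.

f₀ = 4333 Hz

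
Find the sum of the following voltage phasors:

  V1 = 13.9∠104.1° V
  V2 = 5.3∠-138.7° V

Step 1 — Convert each phasor to rectangular form:
  V1 = 13.9·(cos(104.1°) + j·sin(104.1°)) = -3.386 + j13.48 V
  V2 = 5.3·(cos(-138.7°) + j·sin(-138.7°)) = -3.982 - j3.498 V
Step 2 — Sum components: V_total = -7.368 + j9.983 V.
Step 3 — Convert to polar: |V_total| = 12.41 V, ∠V_total = 126.4°.

V_total = 12.41∠126.4° V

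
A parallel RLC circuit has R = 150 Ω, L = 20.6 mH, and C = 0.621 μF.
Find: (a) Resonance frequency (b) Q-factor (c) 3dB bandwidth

Step 1 — Resonance: ω₀ = 1/√(LC) = 1/√(0.0206·6.21e-07) = 8841 rad/s.
Step 2 — f₀ = ω₀/(2π) = 1407 Hz.
Step 3 — Parallel Q: Q = R/(ω₀L) = 150/(8841·0.0206) = 0.8236.
Step 4 — Bandwidth: Δω = ω₀/Q = 1.074e+04 rad/s; BW = Δω/(2π) = 1709 Hz.

(a) f₀ = 1407 Hz  (b) Q = 0.8236  (c) BW = 1709 Hz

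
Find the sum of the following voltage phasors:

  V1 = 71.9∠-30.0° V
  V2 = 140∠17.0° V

Step 1 — Convert each phasor to rectangular form:
  V1 = 71.9·(cos(-30.0°) + j·sin(-30.0°)) = 62.27 - j35.95 V
  V2 = 140·(cos(17.0°) + j·sin(17.0°)) = 133.9 + j40.93 V
Step 2 — Sum components: V_total = 196.1 + j4.982 V.
Step 3 — Convert to polar: |V_total| = 196.2 V, ∠V_total = 1.5°.

V_total = 196.2∠1.5° V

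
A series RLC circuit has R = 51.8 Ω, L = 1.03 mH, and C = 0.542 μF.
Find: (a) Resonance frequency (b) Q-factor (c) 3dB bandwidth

Step 1 — Resonance condition Im(Z)=0 gives ω₀ = 1/√(LC).
Step 2 — ω₀ = 1/√(0.00103·5.42e-07) = 4.232e+04 rad/s.
Step 3 — f₀ = ω₀/(2π) = 6736 Hz.
Step 4 — Series Q: Q = ω₀L/R = 4.232e+04·0.00103/51.8 = 0.8416.
Step 5 — 3dB bandwidth: Δω = ω₀/Q = 5.029e+04 rad/s; BW = Δω/(2π) = 8004 Hz.

(a) f₀ = 6736 Hz  (b) Q = 0.8416  (c) BW = 8004 Hz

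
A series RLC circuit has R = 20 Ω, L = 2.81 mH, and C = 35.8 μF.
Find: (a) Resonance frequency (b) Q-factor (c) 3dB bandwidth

Step 1 — Resonance: ω₀ = 1/√(LC) = 1/√(0.00281·3.58e-05) = 3153 rad/s.
Step 2 — f₀ = ω₀/(2π) = 501.8 Hz.
Step 3 — Series Q: Q = ω₀L/R = 3153·0.00281/20 = 0.443.
Step 4 — Bandwidth: Δω = ω₀/Q = 7117 rad/s; BW = Δω/(2π) = 1133 Hz.

(a) f₀ = 501.8 Hz  (b) Q = 0.443  (c) BW = 1133 Hz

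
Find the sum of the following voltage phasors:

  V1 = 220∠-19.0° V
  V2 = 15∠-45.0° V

Step 1 — Convert each phasor to rectangular form:
  V1 = 220·(cos(-19.0°) + j·sin(-19.0°)) = 208 - j71.62 V
  V2 = 15·(cos(-45.0°) + j·sin(-45.0°)) = 10.61 - j10.61 V
Step 2 — Sum components: V_total = 218.6 - j82.23 V.
Step 3 — Convert to polar: |V_total| = 233.6 V, ∠V_total = -20.6°.

V_total = 233.6∠-20.6° V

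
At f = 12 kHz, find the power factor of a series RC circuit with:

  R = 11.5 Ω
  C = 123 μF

Step 1 — Angular frequency: ω = 2π·f = 2π·1.2e+04 = 7.54e+04 rad/s.
Step 2 — Component impedances:
  R: Z = R = 11.5 Ω
  C: Z = 1/(jωC) = -j/(ω·C) = 0 - j0.1078 Ω
Step 3 — Series combination: Z_total = R + C = 11.5 - j0.1078 Ω = 11.5∠-0.5° Ω.
Step 4 — Power factor: PF = cos(φ) = Re(Z)/|Z| = 11.5/11.5 = 1.
Step 5 — Type: Im(Z) = -0.1078 ⇒ leading (phase φ = -0.5°).

PF = 1 (leading, φ = -0.5°)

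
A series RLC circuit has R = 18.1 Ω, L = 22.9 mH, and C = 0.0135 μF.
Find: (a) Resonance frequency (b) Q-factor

Step 1 — Resonance condition Im(Z)=0 gives ω₀ = 1/√(LC).
Step 2 — ω₀ = 1/√(0.0229·1.35e-08) = 5.687e+04 rad/s.
Step 3 — f₀ = ω₀/(2π) = 9052 Hz.
Step 4 — Series Q: Q = ω₀L/R = 5.687e+04·0.0229/18.1 = 71.96.

(a) f₀ = 9052 Hz  (b) Q = 71.96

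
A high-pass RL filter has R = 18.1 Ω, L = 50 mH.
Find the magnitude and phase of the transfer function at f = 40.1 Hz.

Step 1 — Angular frequency: ω = 2π·40.1 = 252 rad/s.
Step 2 — Transfer function: H(jω) = jωL/(R + jωL).
Step 3 — Numerator jωL = j·12.6; denominator R + jωL = 18.1 + j12.6.
Step 4 — H = 0.3263 + j0.4689.
Step 5 — Magnitude: |H| = 0.5713 (-4.9 dB); phase: φ = 55.2°.

|H| = 0.5713 (-4.9 dB), φ = 55.2°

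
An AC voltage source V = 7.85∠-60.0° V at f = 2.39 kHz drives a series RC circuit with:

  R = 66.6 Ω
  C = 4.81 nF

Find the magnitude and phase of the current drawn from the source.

Step 1 — Angular frequency: ω = 2π·f = 2π·2390 = 1.502e+04 rad/s.
Step 2 — Component impedances:
  R: Z = R = 66.6 Ω
  C: Z = 1/(jωC) = -j/(ω·C) = 0 - j1.384e+04 Ω
Step 3 — Series combination: Z_total = R + C = 66.6 - j1.384e+04 Ω = 1.384e+04∠-89.7° Ω.
Step 4 — Source phasor: V = 7.85∠-60.0° V = 3.925 - j6.798 V.
Step 5 — Ohm's law: I = V / Z_total = (3.925 - j6.798) / (66.6 - j1.384e+04) = 0.0004924 + j0.0002811 A.
Step 6 — Convert to polar: |I| = 0.000567 A, ∠I = 29.7°.

I = 0.000567∠29.7° A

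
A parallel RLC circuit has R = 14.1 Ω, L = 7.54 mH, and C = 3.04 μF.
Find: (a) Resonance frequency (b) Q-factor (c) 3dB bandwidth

Step 1 — Resonance: ω₀ = 1/√(LC) = 1/√(0.00754·3.04e-06) = 6605 rad/s.
Step 2 — f₀ = ω₀/(2π) = 1051 Hz.
Step 3 — Parallel Q: Q = R/(ω₀L) = 14.1/(6605·0.00754) = 0.2831.
Step 4 — Bandwidth: Δω = ω₀/Q = 2.333e+04 rad/s; BW = Δω/(2π) = 3713 Hz.

(a) f₀ = 1051 Hz  (b) Q = 0.2831  (c) BW = 3713 Hz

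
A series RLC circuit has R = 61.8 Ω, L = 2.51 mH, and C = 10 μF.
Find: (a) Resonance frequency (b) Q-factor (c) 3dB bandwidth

Step 1 — Resonance condition Im(Z)=0 gives ω₀ = 1/√(LC).
Step 2 — ω₀ = 1/√(0.00251·1e-05) = 6312 rad/s.
Step 3 — f₀ = ω₀/(2π) = 1005 Hz.
Step 4 — Series Q: Q = ω₀L/R = 6312·0.00251/61.8 = 0.2564.
Step 5 — 3dB bandwidth: Δω = ω₀/Q = 2.462e+04 rad/s; BW = Δω/(2π) = 3919 Hz.

(a) f₀ = 1005 Hz  (b) Q = 0.2564  (c) BW = 3919 Hz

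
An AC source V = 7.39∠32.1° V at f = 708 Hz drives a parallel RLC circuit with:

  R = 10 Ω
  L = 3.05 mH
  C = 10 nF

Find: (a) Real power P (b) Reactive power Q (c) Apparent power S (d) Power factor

Step 1 — Angular frequency: ω = 2π·f = 2π·708 = 4448 rad/s.
Step 2 — Component impedances:
  R: Z = R = 10 Ω
  L: Z = jωL = j·4448·0.00305 = 0 + j13.57 Ω
  C: Z = 1/(jωC) = -j/(ω·C) = 0 - j2.248e+04 Ω
Step 3 — Parallel combination: 1/Z_total = 1/R + 1/L + 1/C; Z_total = 6.483 + j4.775 Ω = 8.052∠36.4° Ω.
Step 4 — Source phasor: V = 7.39∠32.1° V = 6.26 + j3.927 V.
Step 5 — Current: I = V / Z = 0.9153 - j0.06842 A = 0.9178∠-4.3° A.
Step 6 — Complex power: S = V·I* = 5.461 + j4.023 VA.
Step 7 — Real power: P = Re(S) = 5.461 W.
Step 8 — Reactive power: Q = Im(S) = 4.023 VAR.
Step 9 — Apparent power: |S| = 6.783 VA.
Step 10 — Power factor: PF = P/|S| = 0.8052 (lagging).

(a) P = 5.461 W  (b) Q = 4.023 VAR  (c) S = 6.783 VA  (d) PF = 0.8052 (lagging)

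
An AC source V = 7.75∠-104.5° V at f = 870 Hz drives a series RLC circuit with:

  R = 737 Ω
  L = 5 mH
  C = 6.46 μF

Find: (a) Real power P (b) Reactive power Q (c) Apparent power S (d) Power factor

Step 1 — Angular frequency: ω = 2π·f = 2π·870 = 5466 rad/s.
Step 2 — Component impedances:
  R: Z = R = 737 Ω
  L: Z = jωL = j·5466·0.005 = 0 + j27.33 Ω
  C: Z = 1/(jωC) = -j/(ω·C) = 0 - j28.32 Ω
Step 3 — Series combination: Z_total = R + L + C = 737 - j0.9865 Ω = 737∠-0.1° Ω.
Step 4 — Source phasor: V = 7.75∠-104.5° V = -1.94 - j7.503 V.
Step 5 — Current: I = V / Z = -0.002619 - j0.01018 A = 0.01052∠-104.4° A.
Step 6 — Complex power: S = V·I* = 0.0815 - j0.0001091 VA.
Step 7 — Real power: P = Re(S) = 0.0815 W.
Step 8 — Reactive power: Q = Im(S) = -0.0001091 VAR.
Step 9 — Apparent power: |S| = 0.0815 VA.
Step 10 — Power factor: PF = P/|S| = 1 (leading).

(a) P = 0.0815 W  (b) Q = -0.0001091 VAR  (c) S = 0.0815 VA  (d) PF = 1 (leading)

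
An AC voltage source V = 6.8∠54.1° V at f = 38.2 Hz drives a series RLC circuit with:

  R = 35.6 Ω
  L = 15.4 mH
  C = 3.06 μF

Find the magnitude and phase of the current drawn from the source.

Step 1 — Angular frequency: ω = 2π·f = 2π·38.2 = 240 rad/s.
Step 2 — Component impedances:
  R: Z = R = 35.6 Ω
  L: Z = jωL = j·240·0.0154 = 0 + j3.696 Ω
  C: Z = 1/(jωC) = -j/(ω·C) = 0 - j1362 Ω
Step 3 — Series combination: Z_total = R + L + C = 35.6 - j1358 Ω = 1358∠-88.5° Ω.
Step 4 — Source phasor: V = 6.8∠54.1° V = 3.987 + j5.508 V.
Step 5 — Ohm's law: I = V / Z_total = (3.987 + j5.508) / (35.6 - j1358) = -0.003977 + j0.003041 A.
Step 6 — Convert to polar: |I| = 0.005006 A, ∠I = 142.6°.

I = 0.005006∠142.6° A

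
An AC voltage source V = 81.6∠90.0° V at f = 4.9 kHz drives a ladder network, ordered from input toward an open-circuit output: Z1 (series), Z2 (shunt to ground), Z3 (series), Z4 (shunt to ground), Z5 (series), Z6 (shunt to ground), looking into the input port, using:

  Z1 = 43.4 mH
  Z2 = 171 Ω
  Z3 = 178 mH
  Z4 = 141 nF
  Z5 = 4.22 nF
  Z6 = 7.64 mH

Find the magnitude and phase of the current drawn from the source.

Step 1 — Angular frequency: ω = 2π·f = 2π·4900 = 3.079e+04 rad/s.
Step 2 — Component impedances:
  Z1: Z = jωL = j·3.079e+04·0.0434 = 0 + j1336 Ω
  Z2: Z = R = 171 Ω
  Z3: Z = jωL = j·3.079e+04·0.178 = 0 + j5480 Ω
  Z4: Z = 1/(jωC) = -j/(ω·C) = 0 - j230.4 Ω
  Z5: Z = 1/(jωC) = -j/(ω·C) = 0 - j7697 Ω
  Z6: Z = jωL = j·3.079e+04·0.00764 = 0 + j235.2 Ω
Step 3 — Ladder network (open output): work backward from the far end, alternating series and parallel combinations. Z_in = 170.8 + j1342 Ω = 1353∠82.7° Ω.
Step 4 — Source phasor: V = 81.6∠90.0° V = 0 + j81.6 V.
Step 5 — Ohm's law: I = V / Z_total = (0 + j81.6) / (170.8 + j1342) = 0.05985 + j0.007619 A.
Step 6 — Convert to polar: |I| = 0.06033 A, ∠I = 7.3°.

I = 0.06033∠7.3° A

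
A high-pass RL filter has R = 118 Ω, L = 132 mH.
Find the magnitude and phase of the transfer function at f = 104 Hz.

Step 1 — Angular frequency: ω = 2π·104 = 653.5 rad/s.
Step 2 — Transfer function: H(jω) = jωL/(R + jωL).
Step 3 — Numerator jωL = j·86.26; denominator R + jωL = 118 + j86.26.
Step 4 — H = 0.3483 + j0.4764.
Step 5 — Magnitude: |H| = 0.5901 (-4.6 dB); phase: φ = 53.8°.

|H| = 0.5901 (-4.6 dB), φ = 53.8°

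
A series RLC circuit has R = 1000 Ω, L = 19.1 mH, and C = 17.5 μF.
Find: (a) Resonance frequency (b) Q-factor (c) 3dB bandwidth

Step 1 — Resonance condition Im(Z)=0 gives ω₀ = 1/√(LC).
Step 2 — ω₀ = 1/√(0.0191·1.75e-05) = 1730 rad/s.
Step 3 — f₀ = ω₀/(2π) = 275.3 Hz.
Step 4 — Series Q: Q = ω₀L/R = 1730·0.0191/1000 = 0.03304.
Step 5 — 3dB bandwidth: Δω = ω₀/Q = 5.236e+04 rad/s; BW = Δω/(2π) = 8333 Hz.

(a) f₀ = 275.3 Hz  (b) Q = 0.03304  (c) BW = 8333 Hz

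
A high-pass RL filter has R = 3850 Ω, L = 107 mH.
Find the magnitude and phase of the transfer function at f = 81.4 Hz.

Step 1 — Angular frequency: ω = 2π·81.4 = 511.5 rad/s.
Step 2 — Transfer function: H(jω) = jωL/(R + jωL).
Step 3 — Numerator jωL = j·54.73; denominator R + jωL = 3850 + j54.73.
Step 4 — H = 0.000202 + j0.01421.
Step 5 — Magnitude: |H| = 0.01421 (-36.9 dB); phase: φ = 89.2°.

|H| = 0.01421 (-36.9 dB), φ = 89.2°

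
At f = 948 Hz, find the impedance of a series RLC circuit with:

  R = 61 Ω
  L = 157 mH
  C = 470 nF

Step 1 — Angular frequency: ω = 2π·f = 2π·948 = 5956 rad/s.
Step 2 — Component impedances:
  R: Z = R = 61 Ω
  L: Z = jωL = j·5956·0.157 = 0 + j935.2 Ω
  C: Z = 1/(jωC) = -j/(ω·C) = 0 - j357.2 Ω
Step 3 — Series combination: Z_total = R + L + C = 61 + j578 Ω = 581.2∠84.0° Ω.

Z = 61 + j578 Ω = 581.2∠84.0° Ω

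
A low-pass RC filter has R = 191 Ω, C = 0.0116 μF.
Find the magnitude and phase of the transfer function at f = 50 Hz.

Step 1 — Angular frequency: ω = 2π·50 = 314.2 rad/s.
Step 2 — Transfer function: H(jω) = 1/(1 + jωRC).
Step 3 — Denominator: 1 + jωRC = 1 + j·314.2·191·1.16e-08 = 1 + j0.0006961.
Step 4 — H = 1 - j0.0006961.
Step 5 — Magnitude: |H| = 1 (-0.0 dB); phase: φ = -0.0°.

|H| = 1 (-0.0 dB), φ = -0.0°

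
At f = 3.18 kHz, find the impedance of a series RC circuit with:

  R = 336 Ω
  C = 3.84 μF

Step 1 — Angular frequency: ω = 2π·f = 2π·3180 = 1.998e+04 rad/s.
Step 2 — Component impedances:
  R: Z = R = 336 Ω
  C: Z = 1/(jωC) = -j/(ω·C) = 0 - j13.03 Ω
Step 3 — Series combination: Z_total = R + C = 336 - j13.03 Ω = 336.3∠-2.2° Ω.

Z = 336 - j13.03 Ω = 336.3∠-2.2° Ω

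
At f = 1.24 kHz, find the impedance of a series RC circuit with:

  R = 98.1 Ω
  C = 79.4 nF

Step 1 — Angular frequency: ω = 2π·f = 2π·1240 = 7791 rad/s.
Step 2 — Component impedances:
  R: Z = R = 98.1 Ω
  C: Z = 1/(jωC) = -j/(ω·C) = 0 - j1617 Ω
Step 3 — Series combination: Z_total = R + C = 98.1 - j1617 Ω = 1619∠-86.5° Ω.

Z = 98.1 - j1617 Ω = 1619∠-86.5° Ω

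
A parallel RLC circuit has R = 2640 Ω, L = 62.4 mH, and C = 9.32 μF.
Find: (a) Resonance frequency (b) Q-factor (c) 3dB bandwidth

Step 1 — Resonance: ω₀ = 1/√(LC) = 1/√(0.0624·9.32e-06) = 1311 rad/s.
Step 2 — f₀ = ω₀/(2π) = 208.7 Hz.
Step 3 — Parallel Q: Q = R/(ω₀L) = 2640/(1311·0.0624) = 32.26.
Step 4 — Bandwidth: Δω = ω₀/Q = 40.64 rad/s; BW = Δω/(2π) = 6.468 Hz.

(a) f₀ = 208.7 Hz  (b) Q = 32.26  (c) BW = 6.468 Hz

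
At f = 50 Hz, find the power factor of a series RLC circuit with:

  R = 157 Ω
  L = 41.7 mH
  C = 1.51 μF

Step 1 — Angular frequency: ω = 2π·f = 2π·50 = 314.2 rad/s.
Step 2 — Component impedances:
  R: Z = R = 157 Ω
  L: Z = jωL = j·314.2·0.0417 = 0 + j13.1 Ω
  C: Z = 1/(jωC) = -j/(ω·C) = 0 - j2108 Ω
Step 3 — Series combination: Z_total = R + L + C = 157 - j2095 Ω = 2101∠-85.7° Ω.
Step 4 — Power factor: PF = cos(φ) = Re(Z)/|Z| = 157/2101 = 0.07473.
Step 5 — Type: Im(Z) = -2095 ⇒ leading (phase φ = -85.7°).

PF = 0.07473 (leading, φ = -85.7°)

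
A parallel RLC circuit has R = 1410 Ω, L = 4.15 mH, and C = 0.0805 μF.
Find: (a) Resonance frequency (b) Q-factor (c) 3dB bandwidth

Step 1 — Resonance: ω₀ = 1/√(LC) = 1/√(0.00415·8.05e-08) = 5.471e+04 rad/s.
Step 2 — f₀ = ω₀/(2π) = 8708 Hz.
Step 3 — Parallel Q: Q = R/(ω₀L) = 1410/(5.471e+04·0.00415) = 6.21.
Step 4 — Bandwidth: Δω = ω₀/Q = 8810 rad/s; BW = Δω/(2π) = 1402 Hz.

(a) f₀ = 8708 Hz  (b) Q = 6.21  (c) BW = 1402 Hz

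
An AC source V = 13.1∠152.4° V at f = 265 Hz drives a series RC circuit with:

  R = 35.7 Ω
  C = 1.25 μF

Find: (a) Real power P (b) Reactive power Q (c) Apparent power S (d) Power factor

Step 1 — Angular frequency: ω = 2π·f = 2π·265 = 1665 rad/s.
Step 2 — Component impedances:
  R: Z = R = 35.7 Ω
  C: Z = 1/(jωC) = -j/(ω·C) = 0 - j480.5 Ω
Step 3 — Series combination: Z_total = R + C = 35.7 - j480.5 Ω = 481.8∠-85.8° Ω.
Step 4 — Source phasor: V = 13.1∠152.4° V = -11.61 + j6.069 V.
Step 5 — Current: I = V / Z = -0.01435 - j0.0231 A = 0.02719∠-121.8° A.
Step 6 — Complex power: S = V·I* = 0.02639 - j0.3552 VA.
Step 7 — Real power: P = Re(S) = 0.02639 W.
Step 8 — Reactive power: Q = Im(S) = -0.3552 VAR.
Step 9 — Apparent power: |S| = 0.3562 VA.
Step 10 — Power factor: PF = P/|S| = 0.0741 (leading).

(a) P = 0.02639 W  (b) Q = -0.3552 VAR  (c) S = 0.3562 VA  (d) PF = 0.0741 (leading)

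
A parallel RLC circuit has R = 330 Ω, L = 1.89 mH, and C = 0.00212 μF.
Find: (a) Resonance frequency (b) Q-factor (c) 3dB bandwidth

Step 1 — Resonance: ω₀ = 1/√(LC) = 1/√(0.00189·2.12e-09) = 4.996e+05 rad/s.
Step 2 — f₀ = ω₀/(2π) = 7.951e+04 Hz.
Step 3 — Parallel Q: Q = R/(ω₀L) = 330/(4.996e+05·0.00189) = 0.3495.
Step 4 — Bandwidth: Δω = ω₀/Q = 1.429e+06 rad/s; BW = Δω/(2π) = 2.275e+05 Hz.

(a) f₀ = 7.951e+04 Hz  (b) Q = 0.3495  (c) BW = 2.275e+05 Hz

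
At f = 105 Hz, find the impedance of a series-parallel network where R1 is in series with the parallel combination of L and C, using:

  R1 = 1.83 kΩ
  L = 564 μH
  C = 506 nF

Step 1 — Angular frequency: ω = 2π·f = 2π·105 = 659.7 rad/s.
Step 2 — Component impedances:
  R1: Z = R = 1830 Ω
  L: Z = jωL = j·659.7·0.000564 = 0 + j0.3721 Ω
  C: Z = 1/(jωC) = -j/(ω·C) = 0 - j2996 Ω
Step 3 — Parallel branch: L || C = 1/(1/L + 1/C) = 0 + j0.3721 Ω.
Step 4 — Series with R1: Z_total = R1 + (L || C) = 1830 + j0.3721 Ω = 1830∠0.0° Ω.

Z = 1830 + j0.3721 Ω = 1830∠0.0° Ω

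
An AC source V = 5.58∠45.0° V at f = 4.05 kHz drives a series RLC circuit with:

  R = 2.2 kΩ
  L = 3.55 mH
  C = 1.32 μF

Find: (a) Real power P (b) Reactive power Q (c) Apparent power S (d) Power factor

Step 1 — Angular frequency: ω = 2π·f = 2π·4050 = 2.545e+04 rad/s.
Step 2 — Component impedances:
  R: Z = R = 2200 Ω
  L: Z = jωL = j·2.545e+04·0.00355 = 0 + j90.34 Ω
  C: Z = 1/(jωC) = -j/(ω·C) = 0 - j29.77 Ω
Step 3 — Series combination: Z_total = R + L + C = 2200 + j60.57 Ω = 2201∠1.6° Ω.
Step 4 — Source phasor: V = 5.58∠45.0° V = 3.946 + j3.946 V.
Step 5 — Current: I = V / Z = 0.001841 + j0.001743 A = 0.002535∠43.4° A.
Step 6 — Complex power: S = V·I* = 0.01414 + j0.0003893 VA.
Step 7 — Real power: P = Re(S) = 0.01414 W.
Step 8 — Reactive power: Q = Im(S) = 0.0003893 VAR.
Step 9 — Apparent power: |S| = 0.01415 VA.
Step 10 — Power factor: PF = P/|S| = 0.9996 (lagging).

(a) P = 0.01414 W  (b) Q = 0.0003893 VAR  (c) S = 0.01415 VA  (d) PF = 0.9996 (lagging)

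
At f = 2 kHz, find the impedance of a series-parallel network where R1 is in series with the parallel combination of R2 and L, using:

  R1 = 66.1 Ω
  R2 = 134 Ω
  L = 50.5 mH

Step 1 — Angular frequency: ω = 2π·f = 2π·2000 = 1.257e+04 rad/s.
Step 2 — Component impedances:
  R1: Z = R = 66.1 Ω
  R2: Z = R = 134 Ω
  L: Z = jωL = j·1.257e+04·0.0505 = 0 + j634.6 Ω
Step 3 — Parallel branch: R2 || L = 1/(1/R2 + 1/L) = 128.3 + j27.09 Ω.
Step 4 — Series with R1: Z_total = R1 + (R2 || L) = 194.4 + j27.09 Ω = 196.3∠7.9° Ω.

Z = 194.4 + j27.09 Ω = 196.3∠7.9° Ω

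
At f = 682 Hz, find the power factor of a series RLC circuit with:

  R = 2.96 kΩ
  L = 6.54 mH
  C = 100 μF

Step 1 — Angular frequency: ω = 2π·f = 2π·682 = 4285 rad/s.
Step 2 — Component impedances:
  R: Z = R = 2960 Ω
  L: Z = jωL = j·4285·0.00654 = 0 + j28.02 Ω
  C: Z = 1/(jωC) = -j/(ω·C) = 0 - j2.334 Ω
Step 3 — Series combination: Z_total = R + L + C = 2960 + j25.69 Ω = 2960∠0.5° Ω.
Step 4 — Power factor: PF = cos(φ) = Re(Z)/|Z| = 2960/2960 = 1.
Step 5 — Type: Im(Z) = 25.69 ⇒ lagging (phase φ = 0.5°).

PF = 1 (lagging, φ = 0.5°)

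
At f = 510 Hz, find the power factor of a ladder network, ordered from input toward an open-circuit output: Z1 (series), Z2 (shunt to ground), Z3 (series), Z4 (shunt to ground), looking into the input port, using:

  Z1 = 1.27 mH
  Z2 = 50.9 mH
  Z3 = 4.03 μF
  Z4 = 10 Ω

Step 1 — Angular frequency: ω = 2π·f = 2π·510 = 3204 rad/s.
Step 2 — Component impedances:
  Z1: Z = jωL = j·3204·0.00127 = 0 + j4.07 Ω
  Z2: Z = jωL = j·3204·0.0509 = 0 + j163.1 Ω
  Z3: Z = 1/(jωC) = -j/(ω·C) = 0 - j77.44 Ω
  Z4: Z = R = 10 Ω
Step 3 — Ladder network (open output): work backward from the far end, alternating series and parallel combinations. Z_in = 35.76 - j139.2 Ω = 143.7∠-75.6° Ω.
Step 4 — Power factor: PF = cos(φ) = Re(Z)/|Z| = 35.761/143.71 = 0.2488.
Step 5 — Type: Im(Z) = -139.2 ⇒ leading (phase φ = -75.6°).

PF = 0.2488 (leading, φ = -75.6°)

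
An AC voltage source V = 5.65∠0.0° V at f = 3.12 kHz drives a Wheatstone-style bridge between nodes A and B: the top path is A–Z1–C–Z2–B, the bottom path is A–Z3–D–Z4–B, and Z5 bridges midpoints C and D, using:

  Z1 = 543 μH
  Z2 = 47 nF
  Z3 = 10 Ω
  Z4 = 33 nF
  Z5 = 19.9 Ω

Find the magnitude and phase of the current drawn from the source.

Step 1 — Angular frequency: ω = 2π·f = 2π·3120 = 1.96e+04 rad/s.
Step 2 — Component impedances:
  Z1: Z = jωL = j·1.96e+04·0.000543 = 0 + j10.64 Ω
  Z2: Z = 1/(jωC) = -j/(ω·C) = 0 - j1085 Ω
  Z3: Z = R = 10 Ω
  Z4: Z = 1/(jωC) = -j/(ω·C) = 0 - j1546 Ω
  Z5: Z = R = 19.9 Ω
Step 3 — Bridge requires nodal analysis (the Z5 bridge couples midpoints C and D, so the two paths cannot be reduced to a simple series/parallel combination). Setting node B to ground and injecting 1 A at node A, the 3-node admittance system at A, C, D solves to V_A = Z_AB = 2.899 - j632.7 Ω = 632.7∠-89.7° Ω.
Step 4 — Source phasor: V = 5.65∠0.0° V = 5.65 V.
Step 5 — Ohm's law: I = V / Z_total = (5.65) / (2.899 - j632.7) = 4.092e-05 + j0.00893 A.
Step 6 — Convert to polar: |I| = 0.00893 A, ∠I = 89.7°.

I = 0.00893∠89.7° A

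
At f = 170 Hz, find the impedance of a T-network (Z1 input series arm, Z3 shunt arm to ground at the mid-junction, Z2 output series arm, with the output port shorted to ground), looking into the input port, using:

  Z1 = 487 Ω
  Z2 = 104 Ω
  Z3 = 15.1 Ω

Step 1 — Angular frequency: ω = 2π·f = 2π·170 = 1068 rad/s.
Step 2 — Component impedances:
  Z1: Z = R = 487 Ω
  Z2: Z = R = 104 Ω
  Z3: Z = R = 15.1 Ω
Step 3 — With the output port shorted to ground, the output series arm Z2 runs from the junction to ground; the shunt arm Z3 also runs from the junction to ground. They appear in parallel: Z3 || Z2 = 13.19 Ω.
Step 4 — Series with input arm Z1: Z_in = Z1 + (Z3 || Z2) = 500.2 Ω = 500.2∠0.0° Ω.

Z = 500.2 Ω = 500.2∠0.0° Ω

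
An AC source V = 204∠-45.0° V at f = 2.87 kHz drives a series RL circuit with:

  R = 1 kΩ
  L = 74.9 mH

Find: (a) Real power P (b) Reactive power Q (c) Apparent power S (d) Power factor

Step 1 — Angular frequency: ω = 2π·f = 2π·2870 = 1.803e+04 rad/s.
Step 2 — Component impedances:
  R: Z = R = 1000 Ω
  L: Z = jωL = j·1.803e+04·0.0749 = 0 + j1351 Ω
Step 3 — Series combination: Z_total = R + L = 1000 + j1351 Ω = 1681∠53.5° Ω.
Step 4 — Source phasor: V = 204∠-45.0° V = 144.2 - j144.2 V.
Step 5 — Current: I = V / Z = -0.01791 - j0.1201 A = 0.1214∠-98.5° A.
Step 6 — Complex power: S = V·I* = 14.74 + j19.9 VA.
Step 7 — Real power: P = Re(S) = 14.74 W.
Step 8 — Reactive power: Q = Im(S) = 19.9 VAR.
Step 9 — Apparent power: |S| = 24.76 VA.
Step 10 — Power factor: PF = P/|S| = 0.595 (lagging).

(a) P = 14.74 W  (b) Q = 19.9 VAR  (c) S = 24.76 VA  (d) PF = 0.595 (lagging)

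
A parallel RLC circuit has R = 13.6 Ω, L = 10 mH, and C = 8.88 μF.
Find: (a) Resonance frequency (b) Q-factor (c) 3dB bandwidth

Step 1 — Resonance: ω₀ = 1/√(LC) = 1/√(0.01·8.88e-06) = 3356 rad/s.
Step 2 — f₀ = ω₀/(2π) = 534.1 Hz.
Step 3 — Parallel Q: Q = R/(ω₀L) = 13.6/(3356·0.01) = 0.4053.
Step 4 — Bandwidth: Δω = ω₀/Q = 8280 rad/s; BW = Δω/(2π) = 1318 Hz.

(a) f₀ = 534.1 Hz  (b) Q = 0.4053  (c) BW = 1318 Hz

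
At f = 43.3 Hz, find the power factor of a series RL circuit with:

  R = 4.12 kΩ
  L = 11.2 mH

Step 1 — Angular frequency: ω = 2π·f = 2π·43.3 = 272.1 rad/s.
Step 2 — Component impedances:
  R: Z = R = 4120 Ω
  L: Z = jωL = j·272.1·0.0112 = 0 + j3.047 Ω
Step 3 — Series combination: Z_total = R + L = 4120 + j3.047 Ω = 4120∠0.0° Ω.
Step 4 — Power factor: PF = cos(φ) = Re(Z)/|Z| = 4120/4120 = 1.
Step 5 — Type: Im(Z) = 3.047 ⇒ lagging (phase φ = 0.0°).

PF = 1 (lagging, φ = 0.0°)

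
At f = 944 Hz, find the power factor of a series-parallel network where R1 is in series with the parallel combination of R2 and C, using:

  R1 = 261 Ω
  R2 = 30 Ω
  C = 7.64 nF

Step 1 — Angular frequency: ω = 2π·f = 2π·944 = 5931 rad/s.
Step 2 — Component impedances:
  R1: Z = R = 261 Ω
  R2: Z = R = 30 Ω
  C: Z = 1/(jωC) = -j/(ω·C) = 0 - j2.207e+04 Ω
Step 3 — Parallel branch: R2 || C = 1/(1/R2 + 1/C) = 30 - j0.04078 Ω.
Step 4 — Series with R1: Z_total = R1 + (R2 || C) = 291 - j0.04078 Ω = 291∠-0.0° Ω.
Step 5 — Power factor: PF = cos(φ) = Re(Z)/|Z| = 291/291 = 1.
Step 6 — Type: Im(Z) = -0.04078 ⇒ leading (phase φ = -0.0°).

PF = 1 (leading, φ = -0.0°)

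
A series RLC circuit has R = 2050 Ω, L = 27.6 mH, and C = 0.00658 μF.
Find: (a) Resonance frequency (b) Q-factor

Step 1 — Resonance condition Im(Z)=0 gives ω₀ = 1/√(LC).
Step 2 — ω₀ = 1/√(0.0276·6.58e-09) = 7.42e+04 rad/s.
Step 3 — f₀ = ω₀/(2π) = 1.181e+04 Hz.
Step 4 — Series Q: Q = ω₀L/R = 7.42e+04·0.0276/2050 = 0.9991.

(a) f₀ = 1.181e+04 Hz  (b) Q = 0.9991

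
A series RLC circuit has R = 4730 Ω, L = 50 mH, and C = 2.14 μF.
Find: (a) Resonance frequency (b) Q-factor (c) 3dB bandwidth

Step 1 — Resonance condition Im(Z)=0 gives ω₀ = 1/√(LC).
Step 2 — ω₀ = 1/√(0.05·2.14e-06) = 3057 rad/s.
Step 3 — f₀ = ω₀/(2π) = 486.6 Hz.
Step 4 — Series Q: Q = ω₀L/R = 3057·0.05/4730 = 0.03232.
Step 5 — 3dB bandwidth: Δω = ω₀/Q = 9.46e+04 rad/s; BW = Δω/(2π) = 1.506e+04 Hz.

(a) f₀ = 486.6 Hz  (b) Q = 0.03232  (c) BW = 1.506e+04 Hz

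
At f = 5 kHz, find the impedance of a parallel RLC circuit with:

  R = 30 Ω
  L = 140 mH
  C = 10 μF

Step 1 — Angular frequency: ω = 2π·f = 2π·5000 = 3.142e+04 rad/s.
Step 2 — Component impedances:
  R: Z = R = 30 Ω
  L: Z = jωL = j·3.142e+04·0.14 = 0 + j4398 Ω
  C: Z = 1/(jωC) = -j/(ω·C) = 0 - j3.183 Ω
Step 3 — Parallel combination: 1/Z_total = 1/R + 1/L + 1/C; Z_total = 0.3345 - j3.15 Ω = 3.168∠-83.9° Ω.

Z = 0.3345 - j3.15 Ω = 3.168∠-83.9° Ω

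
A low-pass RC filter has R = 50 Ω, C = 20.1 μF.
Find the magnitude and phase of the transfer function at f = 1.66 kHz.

Step 1 — Angular frequency: ω = 2π·1660 = 1.043e+04 rad/s.
Step 2 — Transfer function: H(jω) = 1/(1 + jωRC).
Step 3 — Denominator: 1 + jωRC = 1 + j·1.043e+04·50·2.01e-05 = 1 + j10.48.
Step 4 — H = 0.009019 - j0.09454.
Step 5 — Magnitude: |H| = 0.09497 (-20.4 dB); phase: φ = -84.6°.

|H| = 0.09497 (-20.4 dB), φ = -84.6°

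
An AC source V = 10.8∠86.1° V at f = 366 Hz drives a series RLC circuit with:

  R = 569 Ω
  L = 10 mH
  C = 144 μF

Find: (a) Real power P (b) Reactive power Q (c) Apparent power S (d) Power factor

Step 1 — Angular frequency: ω = 2π·f = 2π·366 = 2300 rad/s.
Step 2 — Component impedances:
  R: Z = R = 569 Ω
  L: Z = jωL = j·2300·0.01 = 0 + j23 Ω
  C: Z = 1/(jωC) = -j/(ω·C) = 0 - j3.02 Ω
Step 3 — Series combination: Z_total = R + L + C = 569 + j19.98 Ω = 569.4∠2.0° Ω.
Step 4 — Source phasor: V = 10.8∠86.1° V = 0.7346 + j10.77 V.
Step 5 — Current: I = V / Z = 0.001953 + j0.01887 A = 0.01897∠84.1° A.
Step 6 — Complex power: S = V·I* = 0.2047 + j0.007188 VA.
Step 7 — Real power: P = Re(S) = 0.2047 W.
Step 8 — Reactive power: Q = Im(S) = 0.007188 VAR.
Step 9 — Apparent power: |S| = 0.2049 VA.
Step 10 — Power factor: PF = P/|S| = 0.9994 (lagging).

(a) P = 0.2047 W  (b) Q = 0.007188 VAR  (c) S = 0.2049 VA  (d) PF = 0.9994 (lagging)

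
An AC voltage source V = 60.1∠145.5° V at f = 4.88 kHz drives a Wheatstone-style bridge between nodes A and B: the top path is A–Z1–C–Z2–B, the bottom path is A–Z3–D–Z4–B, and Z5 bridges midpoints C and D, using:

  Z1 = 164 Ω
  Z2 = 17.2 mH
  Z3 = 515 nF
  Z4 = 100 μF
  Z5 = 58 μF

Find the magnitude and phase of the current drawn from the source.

Step 1 — Angular frequency: ω = 2π·f = 2π·4880 = 3.066e+04 rad/s.
Step 2 — Component impedances:
  Z1: Z = R = 164 Ω
  Z2: Z = jωL = j·3.066e+04·0.0172 = 0 + j527.4 Ω
  Z3: Z = 1/(jωC) = -j/(ω·C) = 0 - j63.33 Ω
  Z4: Z = 1/(jωC) = -j/(ω·C) = 0 - j0.3261 Ω
  Z5: Z = 1/(jωC) = -j/(ω·C) = 0 - j0.5623 Ω
Step 3 — Bridge requires nodal analysis (the Z5 bridge couples midpoints C and D, so the two paths cannot be reduced to a simple series/parallel combination). Setting node B to ground and injecting 1 A at node A, the 3-node admittance system at A, C, D solves to V_A = Z_AB = 21.23 - j55.38 Ω = 59.31∠-69.0° Ω.
Step 4 — Source phasor: V = 60.1∠145.5° V = -49.53 + j34.04 V.
Step 5 — Ohm's law: I = V / Z_total = (-49.53 + j34.04) / (21.23 - j55.38) = -0.8348 - j0.5743 A.
Step 6 — Convert to polar: |I| = 1.013 A, ∠I = -145.5°.

I = 1.013∠-145.5° A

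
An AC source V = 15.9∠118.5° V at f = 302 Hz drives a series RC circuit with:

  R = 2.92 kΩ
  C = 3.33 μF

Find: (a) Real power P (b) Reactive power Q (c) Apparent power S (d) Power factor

Step 1 — Angular frequency: ω = 2π·f = 2π·302 = 1898 rad/s.
Step 2 — Component impedances:
  R: Z = R = 2920 Ω
  C: Z = 1/(jωC) = -j/(ω·C) = 0 - j158.3 Ω
Step 3 — Series combination: Z_total = R + C = 2920 - j158.3 Ω = 2924∠-3.1° Ω.
Step 4 — Source phasor: V = 15.9∠118.5° V = -7.587 + j13.97 V.
Step 5 — Current: I = V / Z = -0.002849 + j0.004631 A = 0.005437∠121.6° A.
Step 6 — Complex power: S = V·I* = 0.08633 - j0.004679 VA.
Step 7 — Real power: P = Re(S) = 0.08633 W.
Step 8 — Reactive power: Q = Im(S) = -0.004679 VAR.
Step 9 — Apparent power: |S| = 0.08645 VA.
Step 10 — Power factor: PF = P/|S| = 0.9985 (leading).

(a) P = 0.08633 W  (b) Q = -0.004679 VAR  (c) S = 0.08645 VA  (d) PF = 0.9985 (leading)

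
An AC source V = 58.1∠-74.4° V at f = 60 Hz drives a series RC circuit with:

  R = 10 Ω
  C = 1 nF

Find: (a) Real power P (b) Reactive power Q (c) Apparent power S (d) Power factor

Step 1 — Angular frequency: ω = 2π·f = 2π·60 = 377 rad/s.
Step 2 — Component impedances:
  R: Z = R = 10 Ω
  C: Z = 1/(jωC) = -j/(ω·C) = 0 - j2.653e+06 Ω
Step 3 — Series combination: Z_total = R + C = 10 - j2.653e+06 Ω = 2.653e+06∠-90.0° Ω.
Step 4 — Source phasor: V = 58.1∠-74.4° V = 15.62 - j55.96 V.
Step 5 — Current: I = V / Z = 2.11e-05 + j5.89e-06 A = 2.19e-05∠15.6° A.
Step 6 — Complex power: S = V·I* = 4.797e-09 - j0.001273 VA.
Step 7 — Real power: P = Re(S) = 4.797e-09 W.
Step 8 — Reactive power: Q = Im(S) = -0.001273 VAR.
Step 9 — Apparent power: |S| = 0.001273 VA.
Step 10 — Power factor: PF = P/|S| = 3.77e-06 (leading).

(a) P = 4.797e-09 W  (b) Q = -0.001273 VAR  (c) S = 0.001273 VA  (d) PF = 3.77e-06 (leading)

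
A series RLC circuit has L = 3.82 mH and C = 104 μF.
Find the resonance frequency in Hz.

Step 1 — Resonance condition Im(Z)=0 gives ω₀ = 1/√(LC).
Step 2 — ω₀ = 1/√(0.00382·0.000104) = 1587 rad/s.
Step 3 — f₀ = ω₀/(2π) = 252.5 Hz.

f₀ = 252.5 Hz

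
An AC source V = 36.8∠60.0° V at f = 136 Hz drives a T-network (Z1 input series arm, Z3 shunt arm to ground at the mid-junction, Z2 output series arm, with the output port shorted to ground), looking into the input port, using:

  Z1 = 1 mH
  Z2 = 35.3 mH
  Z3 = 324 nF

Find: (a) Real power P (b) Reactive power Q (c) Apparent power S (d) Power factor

Step 1 — Angular frequency: ω = 2π·f = 2π·136 = 854.5 rad/s.
Step 2 — Component impedances:
  Z1: Z = jωL = j·854.5·0.001 = 0 + j0.8545 Ω
  Z2: Z = jωL = j·854.5·0.0353 = 0 + j30.16 Ω
  Z3: Z = 1/(jωC) = -j/(ω·C) = 0 - j3612 Ω
Step 3 — With the output port shorted to ground, the output series arm Z2 runs from the junction to ground; the shunt arm Z3 also runs from the junction to ground. They appear in parallel: Z3 || Z2 = 0 + j30.42 Ω.
Step 4 — Series with input arm Z1: Z_in = Z1 + (Z3 || Z2) = 0 + j31.27 Ω = 31.27∠90.0° Ω.
Step 5 — Source phasor: V = 36.8∠60.0° V = 18.4 + j31.87 V.
Step 6 — Current: I = V / Z = 1.019 - j0.5884 A = 1.177∠-30.0° A.
Step 7 — Complex power: S = V·I* = 0 + j43.3 VA.
Step 8 — Real power: P = Re(S) = 0 W.
Step 9 — Reactive power: Q = Im(S) = 43.3 VAR.
Step 10 — Apparent power: |S| = 43.3 VA.
Step 11 — Power factor: PF = P/|S| = 0 (lagging).

(a) P = 0 W  (b) Q = 43.3 VAR  (c) S = 43.3 VA  (d) PF = 0 (lagging)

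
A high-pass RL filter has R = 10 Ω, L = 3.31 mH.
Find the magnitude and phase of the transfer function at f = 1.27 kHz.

Step 1 — Angular frequency: ω = 2π·1270 = 7980 rad/s.
Step 2 — Transfer function: H(jω) = jωL/(R + jωL).
Step 3 — Numerator jωL = j·26.41; denominator R + jωL = 10 + j26.41.
Step 4 — H = 0.8746 + j0.3311.
Step 5 — Magnitude: |H| = 0.9352 (-0.6 dB); phase: φ = 20.7°.

|H| = 0.9352 (-0.6 dB), φ = 20.7°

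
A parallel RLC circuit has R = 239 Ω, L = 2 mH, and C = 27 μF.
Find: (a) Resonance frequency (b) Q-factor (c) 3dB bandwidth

Step 1 — Resonance: ω₀ = 1/√(LC) = 1/√(0.002·2.7e-05) = 4303 rad/s.
Step 2 — f₀ = ω₀/(2π) = 684.9 Hz.
Step 3 — Parallel Q: Q = R/(ω₀L) = 239/(4303·0.002) = 27.77.
Step 4 — Bandwidth: Δω = ω₀/Q = 155 rad/s; BW = Δω/(2π) = 24.66 Hz.

(a) f₀ = 684.9 Hz  (b) Q = 27.77  (c) BW = 24.66 Hz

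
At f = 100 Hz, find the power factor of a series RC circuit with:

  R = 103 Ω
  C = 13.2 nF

Step 1 — Angular frequency: ω = 2π·f = 2π·100 = 628.3 rad/s.
Step 2 — Component impedances:
  R: Z = R = 103 Ω
  C: Z = 1/(jωC) = -j/(ω·C) = 0 - j1.206e+05 Ω
Step 3 — Series combination: Z_total = R + C = 103 - j1.206e+05 Ω = 1.206e+05∠-90.0° Ω.
Step 4 — Power factor: PF = cos(φ) = Re(Z)/|Z| = 103/1.2057e+05 = 0.0008543.
Step 5 — Type: Im(Z) = -1.206e+05 ⇒ leading (phase φ = -90.0°).

PF = 0.0008543 (leading, φ = -90.0°)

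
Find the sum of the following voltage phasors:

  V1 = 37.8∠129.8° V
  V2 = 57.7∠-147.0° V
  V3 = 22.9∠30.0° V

Step 1 — Convert each phasor to rectangular form:
  V1 = 37.8·(cos(129.8°) + j·sin(129.8°)) = -24.2 + j29.04 V
  V2 = 57.7·(cos(-147.0°) + j·sin(-147.0°)) = -48.39 - j31.43 V
  V3 = 22.9·(cos(30.0°) + j·sin(30.0°)) = 19.83 + j11.45 V
Step 2 — Sum components: V_total = -52.76 + j9.065 V.
Step 3 — Convert to polar: |V_total| = 53.53 V, ∠V_total = 170.2°.

V_total = 53.53∠170.2° V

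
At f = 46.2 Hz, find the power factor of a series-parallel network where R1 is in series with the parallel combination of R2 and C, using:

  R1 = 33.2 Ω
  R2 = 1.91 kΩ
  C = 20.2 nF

Step 1 — Angular frequency: ω = 2π·f = 2π·46.2 = 290.3 rad/s.
Step 2 — Component impedances:
  R1: Z = R = 33.2 Ω
  R2: Z = R = 1910 Ω
  C: Z = 1/(jωC) = -j/(ω·C) = 0 - j1.705e+05 Ω
Step 3 — Parallel branch: R2 || C = 1/(1/R2 + 1/C) = 1910 - j21.39 Ω.
Step 4 — Series with R1: Z_total = R1 + (R2 || C) = 1943 - j21.39 Ω = 1943∠-0.6° Ω.
Step 5 — Power factor: PF = cos(φ) = Re(Z)/|Z| = 1943/1943.1 = 0.9999.
Step 6 — Type: Im(Z) = -21.39 ⇒ leading (phase φ = -0.6°).

PF = 0.9999 (leading, φ = -0.6°)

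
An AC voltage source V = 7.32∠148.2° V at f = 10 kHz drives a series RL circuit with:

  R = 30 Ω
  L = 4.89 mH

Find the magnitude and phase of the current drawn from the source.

Step 1 — Angular frequency: ω = 2π·f = 2π·1e+04 = 6.283e+04 rad/s.
Step 2 — Component impedances:
  R: Z = R = 30 Ω
  L: Z = jωL = j·6.283e+04·0.00489 = 0 + j307.2 Ω
Step 3 — Series combination: Z_total = R + L = 30 + j307.2 Ω = 308.7∠84.4° Ω.
Step 4 — Source phasor: V = 7.32∠148.2° V = -6.221 + j3.857 V.
Step 5 — Ohm's law: I = V / Z_total = (-6.221 + j3.857) / (30 + j307.2) = 0.01048 + j0.02127 A.
Step 6 — Convert to polar: |I| = 0.02371 A, ∠I = 63.8°.

I = 0.02371∠63.8° A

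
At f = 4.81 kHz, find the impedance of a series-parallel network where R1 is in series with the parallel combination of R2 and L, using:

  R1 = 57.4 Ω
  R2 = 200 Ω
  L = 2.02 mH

Step 1 — Angular frequency: ω = 2π·f = 2π·4810 = 3.022e+04 rad/s.
Step 2 — Component impedances:
  R1: Z = R = 57.4 Ω
  R2: Z = R = 200 Ω
  L: Z = jωL = j·3.022e+04·0.00202 = 0 + j61.05 Ω
Step 3 — Parallel branch: R2 || L = 1/(1/R2 + 1/L) = 17.05 + j55.85 Ω.
Step 4 — Series with R1: Z_total = R1 + (R2 || L) = 74.45 + j55.85 Ω = 93.06∠36.9° Ω.

Z = 74.45 + j55.85 Ω = 93.06∠36.9° Ω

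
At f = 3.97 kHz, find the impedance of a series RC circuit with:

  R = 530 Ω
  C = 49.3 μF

Step 1 — Angular frequency: ω = 2π·f = 2π·3970 = 2.494e+04 rad/s.
Step 2 — Component impedances:
  R: Z = R = 530 Ω
  C: Z = 1/(jωC) = -j/(ω·C) = 0 - j0.8132 Ω
Step 3 — Series combination: Z_total = R + C = 530 - j0.8132 Ω = 530∠-0.1° Ω.

Z = 530 - j0.8132 Ω = 530∠-0.1° Ω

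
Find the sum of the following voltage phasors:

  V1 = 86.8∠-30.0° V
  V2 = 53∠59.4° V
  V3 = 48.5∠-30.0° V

Step 1 — Convert each phasor to rectangular form:
  V1 = 86.8·(cos(-30.0°) + j·sin(-30.0°)) = 75.17 - j43.4 V
  V2 = 53·(cos(59.4°) + j·sin(59.4°)) = 26.98 + j45.62 V
  V3 = 48.5·(cos(-30.0°) + j·sin(-30.0°)) = 42 - j24.25 V
Step 2 — Sum components: V_total = 144.2 - j22.03 V.
Step 3 — Convert to polar: |V_total| = 145.8 V, ∠V_total = -8.7°.

V_total = 145.8∠-8.7° V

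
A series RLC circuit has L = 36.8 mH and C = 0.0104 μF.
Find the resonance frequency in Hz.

Step 1 — Resonance condition Im(Z)=0 gives ω₀ = 1/√(LC).
Step 2 — ω₀ = 1/√(0.0368·1.04e-08) = 5.112e+04 rad/s.
Step 3 — f₀ = ω₀/(2π) = 8135 Hz.

f₀ = 8135 Hz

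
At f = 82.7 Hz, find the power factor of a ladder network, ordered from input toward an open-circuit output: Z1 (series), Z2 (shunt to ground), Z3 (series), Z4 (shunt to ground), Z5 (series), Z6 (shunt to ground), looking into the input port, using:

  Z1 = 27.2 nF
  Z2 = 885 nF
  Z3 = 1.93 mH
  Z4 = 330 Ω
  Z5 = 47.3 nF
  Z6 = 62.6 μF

Step 1 — Angular frequency: ω = 2π·f = 2π·82.7 = 519.6 rad/s.
Step 2 — Component impedances:
  Z1: Z = 1/(jωC) = -j/(ω·C) = 0 - j7.075e+04 Ω
  Z2: Z = 1/(jωC) = -j/(ω·C) = 0 - j2175 Ω
  Z3: Z = jωL = j·519.6·0.00193 = 0 + j1.003 Ω
  Z4: Z = R = 330 Ω
  Z5: Z = 1/(jωC) = -j/(ω·C) = 0 - j4.069e+04 Ω
  Z6: Z = 1/(jωC) = -j/(ω·C) = 0 - j30.74 Ω
Step 3 — Ladder network (open output): work backward from the far end, alternating series and parallel combinations. Z_in = 322.1 - j7.08e+04 Ω = 7.08e+04∠-89.7° Ω.
Step 4 — Power factor: PF = cos(φ) = Re(Z)/|Z| = 322.1/7.08e+04 = 0.004549.
Step 5 — Type: Im(Z) = -7.08e+04 ⇒ leading (phase φ = -89.7°).

PF = 0.004549 (leading, φ = -89.7°)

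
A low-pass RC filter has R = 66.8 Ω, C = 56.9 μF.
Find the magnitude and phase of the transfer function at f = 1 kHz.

Step 1 — Angular frequency: ω = 2π·1000 = 6283 rad/s.
Step 2 — Transfer function: H(jω) = 1/(1 + jωRC).
Step 3 — Denominator: 1 + jωRC = 1 + j·6283·66.8·5.69e-05 = 1 + j23.88.
Step 4 — H = 0.00175 - j0.0418.
Step 5 — Magnitude: |H| = 0.04184 (-27.6 dB); phase: φ = -87.6°.

|H| = 0.04184 (-27.6 dB), φ = -87.6°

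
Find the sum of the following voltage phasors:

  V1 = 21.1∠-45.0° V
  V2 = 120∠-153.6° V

Step 1 — Convert each phasor to rectangular form:
  V1 = 21.1·(cos(-45.0°) + j·sin(-45.0°)) = 14.92 - j14.92 V
  V2 = 120·(cos(-153.6°) + j·sin(-153.6°)) = -107.5 - j53.36 V
Step 2 — Sum components: V_total = -92.57 - j68.28 V.
Step 3 — Convert to polar: |V_total| = 115 V, ∠V_total = -143.6°.

V_total = 115∠-143.6° V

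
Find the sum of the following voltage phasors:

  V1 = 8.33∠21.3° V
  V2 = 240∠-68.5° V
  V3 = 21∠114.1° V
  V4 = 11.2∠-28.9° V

Step 1 — Convert each phasor to rectangular form:
  V1 = 8.33·(cos(21.3°) + j·sin(21.3°)) = 7.761 + j3.026 V
  V2 = 240·(cos(-68.5°) + j·sin(-68.5°)) = 87.96 - j223.3 V
  V3 = 21·(cos(114.1°) + j·sin(114.1°)) = -8.575 + j19.17 V
  V4 = 11.2·(cos(-28.9°) + j·sin(-28.9°)) = 9.805 - j5.413 V
Step 2 — Sum components: V_total = 96.95 - j206.5 V.
Step 3 — Convert to polar: |V_total| = 228.1 V, ∠V_total = -64.9°.

V_total = 228.1∠-64.9° V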